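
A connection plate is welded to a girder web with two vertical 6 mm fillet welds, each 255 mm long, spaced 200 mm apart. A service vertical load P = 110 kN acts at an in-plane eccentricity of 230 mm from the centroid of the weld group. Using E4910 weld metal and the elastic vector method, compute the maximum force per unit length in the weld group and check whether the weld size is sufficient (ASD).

f_max ≈ 676 N/mm; NOT adequate

E49XX → F_EXX = 490 MPa.
Total weld length L_w = 510 mm. Treat welds as unit-width lines.
Polar moment about centroid: J = 2[d³/12 + d(b/2)²] = 2[255³/12 + 255×100²] = 7864000 mm³.
Direct shear f_v = P/L_w = 110×10³ / 510 = 215.7 N/mm (vertical).
Torsion M = P·e = 110×10³ × 230 = 25300000 N·mm.
Critical point at (x, y) = (100, 127.5) from centroid. f_tx = M·y/J = 410.2 N/mm; f_ty = M·x/J = 321.7 N/mm.
Resultant f_max = √[f_tx² + (f_v + f_ty)²] = √[410.2² + (215.7 + 321.7)²] = 676.1 N/mm.
Capacity per unit length: r_n/Ω = (1/2.0) × 0.6 × 490 × (0.707 × 6) = 623.6 N/mm.
676.1 > 623.6 → NOT adequate.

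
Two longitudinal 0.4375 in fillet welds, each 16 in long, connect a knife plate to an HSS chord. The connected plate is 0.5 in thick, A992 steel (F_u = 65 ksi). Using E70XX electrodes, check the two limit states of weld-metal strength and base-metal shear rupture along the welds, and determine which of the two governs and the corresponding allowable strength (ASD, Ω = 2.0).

R_n/Ω ≈ 208 kip (weld metal governs)

E70XX → F_EXX = 70 ksi.
t_e = 0.707 × 0.4375 = 0.3093 in; L = 32 in.
Weld metal: R_n/Ω = (1/2.0) × 0.6 × 70 × 0.3093 × 32 = 207.9 kip.
Base metal (shear rupture): R_n/Ω = (1/2.0) × 0.6 × 65 × 0.5 × 32 = 312 kip.
Governing: weld metal.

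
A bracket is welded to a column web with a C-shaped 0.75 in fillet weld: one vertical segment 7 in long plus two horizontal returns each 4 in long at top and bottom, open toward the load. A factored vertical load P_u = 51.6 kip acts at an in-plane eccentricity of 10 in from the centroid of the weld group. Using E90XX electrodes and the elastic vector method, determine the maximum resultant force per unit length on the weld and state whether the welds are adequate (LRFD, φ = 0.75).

f_max ≈ 17.9 kip/in; adequate

E90XX → F_EXX = 90 ksi.
Total weld length L_w = 15 in. Treat welds as unit-width lines.
Centroid: x̄ = 2×4×2 / 15 = 1.067 in from the vertical weld.
Polar moment about centroid: J = I_x + I_y = [7³/12 + 2×4×3.5²] + [7×1.067² + 2(4³/12 + 4×0.9333²)] = 152.2 in³.
Direct shear f_v = P/L_w = 51.6 / 15 = 3.44 kip/in (vertical).
Torsion M = P·e = 51.6 × 10 = 516 kip·in.
Critical point at (x, y) = (2.933, 3.5) from centroid. f_tx = M·y/J = 11.87 kip/in; f_ty = M·x/J = 9.946 kip/in.
Resultant f_max = √[f_tx² + (f_v + f_ty)²] = √[11.87² + (3.44 + 9.946)²] = 17.89 kip/in.
Capacity per unit length: φr_n = 0.75 × 0.6 × 90 × (0.707 × 0.75) = 21.48 kip/in.
17.89 ≤ 21.48 → adequate.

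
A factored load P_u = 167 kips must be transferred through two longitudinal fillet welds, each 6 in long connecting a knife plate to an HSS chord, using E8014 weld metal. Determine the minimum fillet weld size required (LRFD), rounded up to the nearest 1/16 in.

w = 9/16 in

E80XX → F_EXX = 80 ksi.
Total weld length L = 12 in.
Required throat t_e = P_u / (φ × 0.6 F_EXX × L) = 167 / (0.75 × 0.6 × 80 × 12) = 0.3866 in.
Required leg w = t_e / 0.707 = 0.5468 in → use 9/16 in.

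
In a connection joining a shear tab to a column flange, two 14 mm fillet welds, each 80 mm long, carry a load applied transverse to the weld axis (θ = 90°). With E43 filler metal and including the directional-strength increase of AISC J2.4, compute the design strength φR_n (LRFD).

φR_n ≈ 460 kN

E43XX → F_EXX = 430 MPa.
t_e = 0.707 × 14 = 9.898 mm; A_we = 9.898 × 160 = 1584 mm².
Directional factor: 1.0 + 0.5 sin^1.5(90°) = 1.5.
F_nw = 0.6 × 430 × 1.5 = 387 MPa.
φR_n = 0.75 × 387 × 1584 × 10⁻³ = 459.7 kN.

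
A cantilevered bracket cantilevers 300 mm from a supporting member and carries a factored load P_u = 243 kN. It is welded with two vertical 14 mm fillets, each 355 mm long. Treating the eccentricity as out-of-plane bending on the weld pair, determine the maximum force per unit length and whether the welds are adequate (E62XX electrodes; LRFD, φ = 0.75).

f_max ≈ 1770 N/mm; adequate

E62XX → F_EXX = 620 MPa.
L_w = 2 × 355 = 710 mm; section modulus (unit throat) S = 2 × L²/6 = 42010 mm².
Direct shear f_v = P/L_w = 243×10³/710 = 342.3 N/mm.
Moment M = P × e = 243×10³ × 300 = 72900000 N·mm; bending f_b = M/S = 1735 N/mm.
f_max = √(f_v² + f_b²) = √(342.3² + 1735²) = 1769 N/mm.
φr_n = 0.75 × 0.6 × 620 × (0.707 × 14) = 2762 N/mm → adequate.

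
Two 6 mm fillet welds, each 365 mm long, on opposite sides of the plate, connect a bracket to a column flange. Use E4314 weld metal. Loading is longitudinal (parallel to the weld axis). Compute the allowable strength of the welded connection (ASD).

R_n/Ω ≈ 399 kN

E43XX → F_EXX = 430 MPa.
Effective throat t_e = 0.707 × 6 = 4.242 mm.
Total length L = 730 mm; A_we = 4.242 × 730 = 3097 mm².
F_nw = 0.6 F_EXX = 0.6 × 430 = 258 MPa.
R_n = 258 × 3097 × 10⁻³ = 798.9 kN; R_n/Ω = 798.9/2.0 = 399.5 kN.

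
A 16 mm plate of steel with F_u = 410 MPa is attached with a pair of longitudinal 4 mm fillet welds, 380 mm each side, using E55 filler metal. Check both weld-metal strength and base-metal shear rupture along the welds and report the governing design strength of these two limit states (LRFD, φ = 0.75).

E55XX → F_EXX = 550 MPa.
t_e = 0.707 × 4 = 2.828 mm; L = 760 mm.
Weld metal: φR_n = 0.75 × 0.6 × 550 × 2.828 × 760 × 10⁻³ = 531.9 kN.
Base metal (shear rupture): φR_n = 0.75 × 0.6 × 410 × 16 × 760 × 10⁻³ = 2244 kN.
Governing: weld metal.

φR_n ≈ 532 kN (weld metal governs)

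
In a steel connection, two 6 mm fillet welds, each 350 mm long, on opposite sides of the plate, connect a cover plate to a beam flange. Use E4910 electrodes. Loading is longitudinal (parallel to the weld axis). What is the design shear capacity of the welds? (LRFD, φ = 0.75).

E49XX → F_EXX = 490 MPa.
Effective throat t_e = 0.707 × 6 = 4.242 mm.
Total length L = 700 mm; A_we = 4.242 × 700 = 2969 mm².
F_nw = 0.6 F_EXX = 0.6 × 490 = 294 MPa.
φR_n = 0.75 × 294 × 2969 × 10⁻³ = 654.8 kN.

φR_n ≈ 655 kN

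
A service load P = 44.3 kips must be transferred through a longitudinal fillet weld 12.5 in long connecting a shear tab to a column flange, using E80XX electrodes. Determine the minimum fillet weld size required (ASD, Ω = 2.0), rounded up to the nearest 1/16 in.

w = 1/4 in

E80XX → F_EXX = 80 ksi.
Total weld length L = 12.5 in.
Required throat t_e = P × Ω / (0.6 F_EXX × L) = 44.3 × 2.0 / (0.6 × 80 × 12.5) = 0.1477 in.
Required leg w = t_e / 0.707 = 0.2089 in → use 1/4 in.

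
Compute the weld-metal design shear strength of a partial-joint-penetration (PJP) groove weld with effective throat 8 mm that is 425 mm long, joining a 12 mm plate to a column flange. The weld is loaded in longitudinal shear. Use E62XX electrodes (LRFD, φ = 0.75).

E62XX → F_EXX = 620 MPa.
Effective throat (given) t_e = 8 mm.
A_we = 8 × 425 = 3400 mm².
F_nw = 0.6 F_EXX = 372 MPa.
φR_n = 0.75 × 372 × 3400 × 10⁻³ = 948.6 kN.

φR_n ≈ 949 kN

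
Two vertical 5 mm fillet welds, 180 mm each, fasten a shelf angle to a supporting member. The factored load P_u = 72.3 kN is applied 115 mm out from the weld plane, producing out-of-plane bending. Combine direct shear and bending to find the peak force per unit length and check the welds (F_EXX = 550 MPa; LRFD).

f_max ≈ 796 N/mm; adequate

L_w = 2 × 180 = 360 mm; section modulus (unit throat) S = 2 × L²/6 = 10800 mm².
Direct shear f_v = P/L_w = 72.3×10³/360 = 200.8 N/mm.
Moment M = P × e = 72.3×10³ × 115 = 8314500 N·mm; bending f_b = M/S = 769.9 N/mm.
f_max = √(f_v² + f_b²) = √(200.8² + 769.9²) = 795.6 N/mm.
φr_n = 0.75 × 0.6 × 550 × (0.707 × 5) = 874.9 N/mm → adequate.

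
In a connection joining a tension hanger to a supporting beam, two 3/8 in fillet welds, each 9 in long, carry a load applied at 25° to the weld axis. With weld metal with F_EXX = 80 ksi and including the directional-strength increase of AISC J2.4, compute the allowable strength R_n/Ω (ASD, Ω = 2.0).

R_n/Ω ≈ 130 kip

t_e = 0.707 × 0.375 = 0.2651 in; A_we = 0.2651 × 18 = 4.772 in².
Directional factor: 1.0 + 0.5 sin^1.5(25°) = 1.137.
F_nw = 0.6 × 80 × 1.137 = 54.59 ksi.
R_n/Ω = (54.59 × 4.772) / 2.0 = 130.3 kip.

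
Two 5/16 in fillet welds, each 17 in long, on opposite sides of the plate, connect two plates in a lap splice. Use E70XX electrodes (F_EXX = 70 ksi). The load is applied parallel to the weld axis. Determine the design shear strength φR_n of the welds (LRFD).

φR_n ≈ 237 kips

Effective throat t_e = 0.707 × 0.3125 = 0.2209 in.
Total length L = 34 in; A_we = 0.2209 × 34 = 7.512 in².
F_nw = 0.6 F_EXX = 0.6 × 70 = 42 ksi.
φR_n = 0.75 × 42 × 7.512 = 236.6 kips.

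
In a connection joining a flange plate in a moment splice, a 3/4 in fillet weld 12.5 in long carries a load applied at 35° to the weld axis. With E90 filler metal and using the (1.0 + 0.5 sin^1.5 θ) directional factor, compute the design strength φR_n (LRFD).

E90XX → F_EXX = 90 ksi.
t_e = 0.707 × 0.75 = 0.5302 in; A_we = 0.5302 × 12.5 = 6.628 in².
Directional factor: 1.0 + 0.5 sin^1.5(35°) = 1.217.
F_nw = 0.6 × 90 × 1.217 = 65.73 ksi.
φR_n = 0.75 × 65.73 × 6.628 = 326.7 kips.

φR_n ≈ 327 kips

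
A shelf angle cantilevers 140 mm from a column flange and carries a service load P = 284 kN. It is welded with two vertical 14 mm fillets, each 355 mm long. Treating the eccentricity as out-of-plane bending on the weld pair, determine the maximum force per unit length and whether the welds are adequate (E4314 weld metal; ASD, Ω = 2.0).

E43XX → F_EXX = 430 MPa.
L_w = 2 × 355 = 710 mm; section modulus (unit throat) S = 2 × L²/6 = 42010 mm².
Direct shear f_v = P/L_w = 284×10³/710 = 400 N/mm.
Moment M = P × e = 284×10³ × 140 = 39760000 N·mm; bending f_b = M/S = 946.5 N/mm.
f_max = √(f_v² + f_b²) = √(400² + 946.5²) = 1028 N/mm.
r_n/Ω = (1/2.0) × 0.6 × 430 × (0.707 × 14) = 1277 N/mm → adequate.

f_max ≈ 1030 N/mm; adequate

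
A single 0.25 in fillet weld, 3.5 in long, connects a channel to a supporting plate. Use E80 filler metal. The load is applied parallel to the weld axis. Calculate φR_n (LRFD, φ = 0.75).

φR_n ≈ 22.3 kips

E80XX → F_EXX = 80 ksi.
Effective throat t_e = 0.707 × 0.25 = 0.1767 in.
Total length L = 3.5 in; A_we = 0.1767 × 3.5 = 0.6186 in².
F_nw = 0.6 F_EXX = 0.6 × 80 = 48 ksi.
φR_n = 0.75 × 48 × 0.6186 = 22.27 kips.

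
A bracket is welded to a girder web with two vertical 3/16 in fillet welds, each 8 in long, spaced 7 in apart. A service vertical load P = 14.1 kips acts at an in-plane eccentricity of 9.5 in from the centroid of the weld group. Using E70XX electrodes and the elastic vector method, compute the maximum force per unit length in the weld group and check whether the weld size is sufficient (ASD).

E70XX → F_EXX = 70 ksi.
Total weld length L_w = 16 in. Treat welds as unit-width lines.
Polar moment about centroid: J = 2[d³/12 + d(b/2)²] = 2[8³/12 + 8×3.5²] = 281.3 in³.
Direct shear f_v = P/L_w = 14.1 / 16 = 0.8812 kip/in (vertical).
Torsion M = P·e = 14.1 × 9.5 = 133.95 kip·in.
Critical point at (x, y) = (3.5, 4) from centroid. f_tx = M·y/J = 1.905 kip/in; f_ty = M·x/J = 1.666 kip/in.
Resultant f_max = √[f_tx² + (f_v + f_ty)²] = √[1.905² + (0.8812 + 1.666)²] = 3.181 kip/in.
Capacity per unit length: r_n/Ω = (1/2.0) × 0.6 × 70 × (0.707 × 0.1875) = 2.784 kip/in.
3.181 > 2.784 → NOT adequate.

f_max ≈ 3.18 kip/in; NOT adequate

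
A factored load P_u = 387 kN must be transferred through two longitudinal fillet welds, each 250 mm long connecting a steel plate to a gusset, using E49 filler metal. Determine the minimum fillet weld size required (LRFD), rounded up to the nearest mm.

w = 5 mm

E49XX → F_EXX = 490 MPa.
Total weld length L = 500 mm.
Required throat t_e = P_u / (φ × 0.6 F_EXX × L) = 387 / (0.75 × 0.6 × 490 × 500 × 10⁻³) = 3.51 mm.
Required leg w = t_e / 0.707 = 4.965 mm → use 5 mm.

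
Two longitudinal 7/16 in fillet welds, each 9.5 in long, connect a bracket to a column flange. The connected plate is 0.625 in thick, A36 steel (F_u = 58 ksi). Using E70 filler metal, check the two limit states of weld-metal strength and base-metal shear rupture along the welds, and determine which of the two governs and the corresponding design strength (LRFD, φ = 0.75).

φR_n ≈ 185 kips (weld metal governs)

E70XX → F_EXX = 70 ksi.
t_e = 0.707 × 0.4375 = 0.3093 in; L = 19 in.
Weld metal: φR_n = 0.75 × 0.6 × 70 × 0.3093 × 19 = 185.1 kips.
Base metal (shear rupture): φR_n = 0.75 × 0.6 × 58 × 0.625 × 19 = 309.9 kips.
Governing: weld metal.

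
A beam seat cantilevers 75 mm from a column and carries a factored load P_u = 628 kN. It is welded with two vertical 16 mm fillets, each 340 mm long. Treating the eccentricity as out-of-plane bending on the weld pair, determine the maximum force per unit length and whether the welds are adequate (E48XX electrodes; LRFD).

f_max ≈ 1530 N/mm; adequate

E48XX → F_EXX = 480 MPa.
L_w = 2 × 340 = 680 mm; section modulus (unit throat) S = 2 × L²/6 = 38530 mm².
Direct shear f_v = P/L_w = 628×10³/680 = 923.5 N/mm.
Moment M = P × e = 628×10³ × 75 = 47100000 N·mm; bending f_b = M/S = 1222 N/mm.
f_max = √(f_v² + f_b²) = √(923.5² + 1222²) = 1532 N/mm.
φr_n = 0.75 × 0.6 × 480 × (0.707 × 16) = 2443 N/mm → adequate.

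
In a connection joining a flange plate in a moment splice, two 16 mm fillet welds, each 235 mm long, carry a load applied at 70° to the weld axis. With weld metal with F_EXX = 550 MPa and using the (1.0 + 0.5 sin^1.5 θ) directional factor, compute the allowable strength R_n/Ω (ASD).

t_e = 0.707 × 16 = 11.31 mm; A_we = 11.31 × 470 = 5317 mm².
Directional factor: 1.0 + 0.5 sin^1.5(70°) = 1.455.
F_nw = 0.6 × 550 × 1.455 = 480.3 MPa.
R_n/Ω = (480.3 × 5317) / 2.0 × 10⁻³ = 1277 kN.

R_n/Ω ≈ 1280 kN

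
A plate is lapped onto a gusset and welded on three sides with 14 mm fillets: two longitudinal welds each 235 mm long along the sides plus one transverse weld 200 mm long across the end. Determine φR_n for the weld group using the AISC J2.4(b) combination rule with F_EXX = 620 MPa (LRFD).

t_e = 0.707 × 14 = 9.898 mm.
R_nwl = 0.6 × 620 × 9.898 × 470 × 10⁻³ = 1731 kN (longitudinal, 2 welds).
R_nwt = 0.6 × 620 × 9.898 × 200 × 10⁻³ = 736.4 kN (transverse, base value).
(i) R_nwl + R_nwt = 2467 kN; (ii) 0.85 R_nwl + 1.5 R_nwt = 2576 kN.
R_n = max = 2576 kN [governs: (ii)]; φR_n = 1932 kN.

φR_n ≈ 1930 kN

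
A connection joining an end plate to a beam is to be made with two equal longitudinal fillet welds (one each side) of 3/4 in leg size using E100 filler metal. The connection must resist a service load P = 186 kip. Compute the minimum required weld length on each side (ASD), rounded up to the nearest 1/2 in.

L = 6 in on each side

E100XX → F_EXX = 100 ksi.
Throat t_e = 0.707 × 0.75 = 0.5302 in.
r_n/Ω = (0.6 × 100 × 0.5302) / 2.0 = 15.91 kip/in.
L_req = P / (r_n/Ω) = 186 / 15.91 = 11.69 in total.
Per side: 11.69 / 2 = 5.846 in.
Round up → use L = 6 in on each side.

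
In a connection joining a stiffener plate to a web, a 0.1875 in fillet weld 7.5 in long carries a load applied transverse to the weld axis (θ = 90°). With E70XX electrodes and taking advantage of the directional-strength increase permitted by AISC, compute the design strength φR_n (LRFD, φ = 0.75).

φR_n ≈ 47 kip

E70XX → F_EXX = 70 ksi.
t_e = 0.707 × 0.1875 = 0.1326 in; A_we = 0.1326 × 7.5 = 0.9942 in².
Directional factor: 1.0 + 0.5 sin^1.5(90°) = 1.5.
F_nw = 0.6 × 70 × 1.5 = 63 ksi.
φR_n = 0.75 × 63 × 0.9942 = 46.98 kip.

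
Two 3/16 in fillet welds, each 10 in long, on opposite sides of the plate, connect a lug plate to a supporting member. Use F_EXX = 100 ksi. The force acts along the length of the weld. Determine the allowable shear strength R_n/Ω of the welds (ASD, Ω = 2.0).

Effective throat t_e = 0.707 × 0.1875 = 0.1326 in.
Total length L = 20 in; A_we = 0.1326 × 20 = 2.651 in².
F_nw = 0.6 F_EXX = 0.6 × 100 = 60 ksi.
R_n = 60 × 2.651 = 159.1 kip; R_n/Ω = 159.1/2.0 = 79.54 kip.

R_n/Ω ≈ 79.5 kip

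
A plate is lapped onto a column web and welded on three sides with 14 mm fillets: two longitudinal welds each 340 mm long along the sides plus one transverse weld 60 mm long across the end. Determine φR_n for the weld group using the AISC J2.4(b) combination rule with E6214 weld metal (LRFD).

E62XX → F_EXX = 620 MPa.
t_e = 0.707 × 14 = 9.898 mm.
R_nwl = 0.6 × 620 × 9.898 × 680 × 10⁻³ = 2504 kN (longitudinal, 2 welds).
R_nwt = 0.6 × 620 × 9.898 × 60 × 10⁻³ = 220.9 kN (transverse, base value).
(i) R_nwl + R_nwt = 2725 kN; (ii) 0.85 R_nwl + 1.5 R_nwt = 2460 kN.
R_n = max = 2725 kN [governs: (i)]; φR_n = 2044 kN.

φR_n ≈ 2040 kN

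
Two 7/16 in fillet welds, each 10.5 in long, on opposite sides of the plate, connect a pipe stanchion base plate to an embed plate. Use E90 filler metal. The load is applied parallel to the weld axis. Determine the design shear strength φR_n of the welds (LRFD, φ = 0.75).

φR_n ≈ 263 kips

E90XX → F_EXX = 90 ksi.
Effective throat t_e = 0.707 × 0.4375 = 0.3093 in.
Total length L = 21 in; A_we = 0.3093 × 21 = 6.496 in².
F_nw = 0.6 F_EXX = 0.6 × 90 = 54 ksi.
φR_n = 0.75 × 54 × 6.496 = 263.1 kips.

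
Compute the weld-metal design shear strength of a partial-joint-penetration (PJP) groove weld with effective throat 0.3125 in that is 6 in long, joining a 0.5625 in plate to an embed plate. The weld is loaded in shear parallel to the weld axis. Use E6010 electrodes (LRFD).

φR_n ≈ 50.6 kips

E60XX → F_EXX = 60 ksi.
Effective throat (given) t_e = 0.3125 in.
A_we = 0.3125 × 6 = 1.875 in².
F_nw = 0.6 F_EXX = 36 ksi.
φR_n = 0.75 × 36 × 1.875 = 50.62 kips.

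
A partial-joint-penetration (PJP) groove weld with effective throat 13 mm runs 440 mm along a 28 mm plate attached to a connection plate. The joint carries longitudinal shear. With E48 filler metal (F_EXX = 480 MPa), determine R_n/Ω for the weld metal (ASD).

R_n/Ω ≈ 824 kN

Effective throat (given) t_e = 13 mm.
A_we = 13 × 440 = 5720 mm².
F_nw = 0.6 F_EXX = 288 MPa.
R_n/Ω = (288 × 5720) / 2.0 × 10⁻³ = 823.7 kN.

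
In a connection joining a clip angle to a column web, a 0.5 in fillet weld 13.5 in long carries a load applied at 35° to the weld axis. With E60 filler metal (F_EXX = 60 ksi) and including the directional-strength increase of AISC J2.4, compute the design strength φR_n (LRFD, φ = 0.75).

t_e = 0.707 × 0.5 = 0.3535 in; A_we = 0.3535 × 13.5 = 4.772 in².
Directional factor: 1.0 + 0.5 sin^1.5(35°) = 1.217.
F_nw = 0.6 × 60 × 1.217 = 43.82 ksi.
φR_n = 0.75 × 43.82 × 4.772 = 156.8 kips.

φR_n ≈ 157 kips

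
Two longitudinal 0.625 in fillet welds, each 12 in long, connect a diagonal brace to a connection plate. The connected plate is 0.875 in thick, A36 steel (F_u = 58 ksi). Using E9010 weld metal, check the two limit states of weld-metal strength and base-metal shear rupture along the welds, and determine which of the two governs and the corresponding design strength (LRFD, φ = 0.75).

φR_n ≈ 430 kip (weld metal governs)

E90XX → F_EXX = 90 ksi.
t_e = 0.707 × 0.625 = 0.4419 in; L = 24 in.
Weld metal: φR_n = 0.75 × 0.6 × 90 × 0.4419 × 24 = 429.5 kip.
Base metal (shear rupture): φR_n = 0.75 × 0.6 × 58 × 0.875 × 24 = 548.1 kip.
Governing: weld metal.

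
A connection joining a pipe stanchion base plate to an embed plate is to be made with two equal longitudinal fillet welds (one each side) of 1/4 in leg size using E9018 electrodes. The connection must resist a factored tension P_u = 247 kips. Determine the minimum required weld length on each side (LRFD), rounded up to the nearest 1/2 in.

L = 17.5 in on each side

E90XX → F_EXX = 90 ksi.
Throat t_e = 0.707 × 0.25 = 0.1767 in.
φr_n = 0.75 × 0.6 × 90 × 0.1767 = 7.158 kips/in.
L_req = P_u / φr_n = 247 / 7.158 = 34.51 in total.
Per side: 34.51 / 2 = 17.25 in.
Round up → use L = 17.5 in on each side.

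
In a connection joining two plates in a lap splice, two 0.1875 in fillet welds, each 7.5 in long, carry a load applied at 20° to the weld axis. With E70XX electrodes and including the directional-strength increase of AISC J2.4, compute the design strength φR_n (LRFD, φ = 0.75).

E70XX → F_EXX = 70 ksi.
t_e = 0.707 × 0.1875 = 0.1326 in; A_we = 0.1326 × 15 = 1.988 in².
Directional factor: 1.0 + 0.5 sin^1.5(20°) = 1.1.
F_nw = 0.6 × 70 × 1.1 = 46.2 ksi.
φR_n = 0.75 × 46.2 × 1.988 = 68.9 kips.

φR_n ≈ 68.9 kips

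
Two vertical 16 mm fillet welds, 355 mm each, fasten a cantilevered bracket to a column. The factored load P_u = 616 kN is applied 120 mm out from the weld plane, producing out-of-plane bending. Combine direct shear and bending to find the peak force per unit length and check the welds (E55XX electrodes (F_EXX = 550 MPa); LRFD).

f_max ≈ 1960 N/mm; adequate

L_w = 2 × 355 = 710 mm; section modulus (unit throat) S = 2 × L²/6 = 42010 mm².
Direct shear f_v = P/L_w = 616×10³/710 = 867.6 N/mm.
Moment M = P × e = 616×10³ × 120 = 73920000 N·mm; bending f_b = M/S = 1760 N/mm.
f_max = √(f_v² + f_b²) = √(867.6² + 1760²) = 1962 N/mm.
φr_n = 0.75 × 0.6 × 550 × (0.707 × 16) = 2800 N/mm → adequate.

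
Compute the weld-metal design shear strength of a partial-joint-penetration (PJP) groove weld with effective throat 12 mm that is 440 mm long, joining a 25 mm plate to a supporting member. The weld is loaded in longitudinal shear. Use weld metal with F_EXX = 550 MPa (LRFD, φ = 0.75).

φR_n ≈ 1310 kN

Effective throat (given) t_e = 12 mm.
A_we = 12 × 440 = 5280 mm².
F_nw = 0.6 F_EXX = 330 MPa.
φR_n = 0.75 × 330 × 5280 × 10⁻³ = 1307 kN.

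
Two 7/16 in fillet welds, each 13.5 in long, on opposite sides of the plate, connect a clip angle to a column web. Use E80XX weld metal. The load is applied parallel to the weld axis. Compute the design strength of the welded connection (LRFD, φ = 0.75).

E80XX → F_EXX = 80 ksi.
Effective throat t_e = 0.707 × 0.4375 = 0.3093 in.
Total length L = 27 in; A_we = 0.3093 × 27 = 8.351 in².
F_nw = 0.6 F_EXX = 0.6 × 80 = 48 ksi.
φR_n = 0.75 × 48 × 8.351 = 300.7 kips.

φR_n ≈ 301 kips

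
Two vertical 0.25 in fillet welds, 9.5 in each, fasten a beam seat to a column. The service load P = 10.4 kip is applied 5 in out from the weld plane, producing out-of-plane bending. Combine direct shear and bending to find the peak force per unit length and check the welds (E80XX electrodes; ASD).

f_max ≈ 1.81 kip/in; adequate

E80XX → F_EXX = 80 ksi.
L_w = 2 × 9.5 = 19 in; section modulus (unit throat) S = 2 × L²/6 = 30.08 in².
Direct shear f_v = P/L_w = 10.4/19 = 0.5474 kip/in.
Moment M = P × e = 10.4 × 5 = 52 kip·in; bending f_b = M/S = 1.729 kip/in.
f_max = √(f_v² + f_b²) = √(0.5474² + 1.729²) = 1.813 kip/in.
r_n/Ω = (1/2.0) × 0.6 × 80 × (0.707 × 0.25) = 4.242 kip/in → adequate.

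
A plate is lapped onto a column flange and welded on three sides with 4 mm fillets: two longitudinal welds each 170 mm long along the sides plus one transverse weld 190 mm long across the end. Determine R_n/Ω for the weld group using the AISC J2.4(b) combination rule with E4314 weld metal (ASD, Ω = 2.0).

R_n/Ω ≈ 209 kN

E43XX → F_EXX = 430 MPa.
t_e = 0.707 × 4 = 2.828 mm.
R_nwl = 0.6 × 430 × 2.828 × 340 × 10⁻³ = 248.1 kN (longitudinal, 2 welds).
R_nwt = 0.6 × 430 × 2.828 × 190 × 10⁻³ = 138.6 kN (transverse, base value).
(i) R_nwl + R_nwt = 386.7 kN; (ii) 0.85 R_nwl + 1.5 R_nwt = 418.8 kN.
R_n = max = 418.8 kN [governs: (ii)]; R_n/Ω = 209.4 kN.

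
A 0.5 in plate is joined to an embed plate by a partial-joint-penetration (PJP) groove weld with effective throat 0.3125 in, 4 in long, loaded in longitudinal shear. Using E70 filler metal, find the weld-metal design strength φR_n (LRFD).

φR_n ≈ 39.4 kip

E70XX → F_EXX = 70 ksi.
Effective throat (given) t_e = 0.3125 in.
A_we = 0.3125 × 4 = 1.25 in².
F_nw = 0.6 F_EXX = 42 ksi.
φR_n = 0.75 × 42 × 1.25 = 39.38 kip.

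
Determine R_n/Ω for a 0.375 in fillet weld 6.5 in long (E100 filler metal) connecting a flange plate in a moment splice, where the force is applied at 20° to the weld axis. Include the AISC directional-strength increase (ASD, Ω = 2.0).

E100XX → F_EXX = 100 ksi.
t_e = 0.707 × 0.375 = 0.2651 in; A_we = 0.2651 × 6.5 = 1.723 in².
Directional factor: 1.0 + 0.5 sin^1.5(20°) = 1.1.
F_nw = 0.6 × 100 × 1.1 = 66 ksi.
R_n/Ω = (66 × 1.723) / 2.0 = 56.87 kip.

R_n/Ω ≈ 56.9 kip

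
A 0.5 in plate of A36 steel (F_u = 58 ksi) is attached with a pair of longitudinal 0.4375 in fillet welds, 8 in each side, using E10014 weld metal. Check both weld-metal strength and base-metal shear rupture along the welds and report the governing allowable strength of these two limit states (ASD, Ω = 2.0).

R_n/Ω ≈ 139 kips (base-metal shear rupture governs)

E100XX → F_EXX = 100 ksi.
t_e = 0.707 × 0.4375 = 0.3093 in; L = 16 in.
Weld metal: R_n/Ω = (1/2.0) × 0.6 × 100 × 0.3093 × 16 = 148.5 kips.
Base metal (shear rupture): R_n/Ω = (1/2.0) × 0.6 × 58 × 0.5 × 16 = 139.2 kips.
Governing: base-metal shear rupture.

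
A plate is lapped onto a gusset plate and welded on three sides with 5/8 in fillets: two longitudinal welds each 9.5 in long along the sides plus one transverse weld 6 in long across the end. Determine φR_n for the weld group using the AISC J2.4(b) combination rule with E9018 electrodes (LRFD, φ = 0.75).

φR_n ≈ 450 kips

E90XX → F_EXX = 90 ksi.
t_e = 0.707 × 0.625 = 0.4419 in.
R_nwl = 0.6 × 90 × 0.4419 × 19 = 453.4 kips (longitudinal, 2 welds).
R_nwt = 0.6 × 90 × 0.4419 × 6 = 143.2 kips (transverse, base value).
(i) R_nwl + R_nwt = 596.5 kips; (ii) 0.85 R_nwl + 1.5 R_nwt = 600.1 kips.
R_n = max = 600.1 kips [governs: (ii)]; φR_n = 450.1 kips.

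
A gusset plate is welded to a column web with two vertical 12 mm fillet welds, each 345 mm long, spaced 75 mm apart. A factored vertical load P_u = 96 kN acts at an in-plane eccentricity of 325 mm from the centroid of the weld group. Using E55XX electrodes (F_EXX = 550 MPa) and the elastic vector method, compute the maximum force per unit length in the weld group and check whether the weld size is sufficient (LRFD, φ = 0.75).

Total weld length L_w = 690 mm. Treat welds as unit-width lines.
Polar moment about centroid: J = 2[d³/12 + d(b/2)²] = 2[345³/12 + 345×37.5²] = 7814000 mm³.
Direct shear f_v = P/L_w = 96×10³ / 690 = 139.1 N/mm (vertical).
Torsion M = P·e = 96×10³ × 325 = 31200000 N·mm.
Critical point at (x, y) = (37.5, 172.5) from centroid. f_tx = M·y/J = 688.7 N/mm; f_ty = M·x/J = 149.7 N/mm.
Resultant f_max = √[f_tx² + (f_v + f_ty)²] = √[688.7² + (139.1 + 149.7)²] = 746.9 N/mm.
Capacity per unit length: φr_n = 0.75 × 0.6 × 550 × (0.707 × 12) = 2100 N/mm.
746.9 ≤ 2100 → adequate.

f_max ≈ 747 N/mm; adequate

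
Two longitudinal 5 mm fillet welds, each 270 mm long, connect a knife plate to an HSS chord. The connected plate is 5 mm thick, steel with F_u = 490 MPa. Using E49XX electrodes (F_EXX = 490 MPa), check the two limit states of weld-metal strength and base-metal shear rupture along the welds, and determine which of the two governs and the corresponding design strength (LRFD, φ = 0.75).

t_e = 0.707 × 5 = 3.535 mm; L = 540 mm.
Weld metal: φR_n = 0.75 × 0.6 × 490 × 3.535 × 540 × 10⁻³ = 420.9 kN.
Base metal (shear rupture): φR_n = 0.75 × 0.6 × 490 × 5 × 540 × 10⁻³ = 595.4 kN.
Governing: weld metal.

φR_n ≈ 421 kN (weld metal governs)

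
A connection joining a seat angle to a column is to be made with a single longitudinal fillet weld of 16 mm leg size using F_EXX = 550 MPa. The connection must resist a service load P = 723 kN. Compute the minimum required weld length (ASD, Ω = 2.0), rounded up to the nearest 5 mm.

Throat t_e = 0.707 × 16 = 11.31 mm.
r_n/Ω = (0.6 × 550 × 11.31) / 2.0 = 1866 N/mm = 1.866 kN/mm.
L_req = P / (r_n/Ω) = 723 / 1.866 = 387.4 mm total.
Round up → use L = 390 mm.

L = 390 mm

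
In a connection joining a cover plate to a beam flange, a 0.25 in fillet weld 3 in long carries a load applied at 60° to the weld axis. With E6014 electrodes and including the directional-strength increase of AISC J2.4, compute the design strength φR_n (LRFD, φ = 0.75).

φR_n ≈ 20.1 kip

E60XX → F_EXX = 60 ksi.
t_e = 0.707 × 0.25 = 0.1767 in; A_we = 0.1767 × 3 = 0.5302 in².
Directional factor: 1.0 + 0.5 sin^1.5(60°) = 1.403.
F_nw = 0.6 × 60 × 1.403 = 50.51 ksi.
φR_n = 0.75 × 50.51 × 0.5302 = 20.09 kip.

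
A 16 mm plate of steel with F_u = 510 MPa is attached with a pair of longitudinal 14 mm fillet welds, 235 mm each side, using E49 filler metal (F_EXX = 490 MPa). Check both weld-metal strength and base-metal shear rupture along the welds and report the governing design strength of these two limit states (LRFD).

φR_n ≈ 1030 kN (weld metal governs)

t_e = 0.707 × 14 = 9.898 mm; L = 470 mm.
Weld metal: φR_n = 0.75 × 0.6 × 490 × 9.898 × 470 × 10⁻³ = 1026 kN.
Base metal (shear rupture): φR_n = 0.75 × 0.6 × 510 × 16 × 470 × 10⁻³ = 1726 kN.
Governing: weld metal.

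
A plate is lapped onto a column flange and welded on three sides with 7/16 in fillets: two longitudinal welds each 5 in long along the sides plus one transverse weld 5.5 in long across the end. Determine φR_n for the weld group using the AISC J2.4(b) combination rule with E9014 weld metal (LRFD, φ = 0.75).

φR_n ≈ 210 kip

E90XX → F_EXX = 90 ksi.
t_e = 0.707 × 0.4375 = 0.3093 in.
R_nwl = 0.6 × 90 × 0.3093 × 10 = 167 kip (longitudinal, 2 welds).
R_nwt = 0.6 × 90 × 0.3093 × 5.5 = 91.87 kip (transverse, base value).
(i) R_nwl + R_nwt = 258.9 kip; (ii) 0.85 R_nwl + 1.5 R_nwt = 279.8 kip.
R_n = max = 279.8 kip [governs: (ii)]; φR_n = 209.8 kip.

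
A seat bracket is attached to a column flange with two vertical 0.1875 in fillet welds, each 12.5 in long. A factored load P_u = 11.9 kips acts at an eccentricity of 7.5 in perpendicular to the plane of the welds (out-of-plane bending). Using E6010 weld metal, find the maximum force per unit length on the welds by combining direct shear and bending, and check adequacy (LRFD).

f_max ≈ 1.78 kip/in; adequate

E60XX → F_EXX = 60 ksi.
L_w = 2 × 12.5 = 25 in; section modulus (unit throat) S = 2 × L²/6 = 52.08 in².
Direct shear f_v = P/L_w = 11.9/25 = 0.476 kip/in.
Moment M = P × e = 11.9 × 7.5 = 89.25 kip·in; bending f_b = M/S = 1.714 kip/in.
f_max = √(f_v² + f_b²) = √(0.476² + 1.714²) = 1.778 kip/in.
φr_n = 0.75 × 0.6 × 60 × (0.707 × 0.1875) = 3.579 kip/in → adequate.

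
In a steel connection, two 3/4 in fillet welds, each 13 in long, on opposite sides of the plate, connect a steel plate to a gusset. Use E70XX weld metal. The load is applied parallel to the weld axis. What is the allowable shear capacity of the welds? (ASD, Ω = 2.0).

R_n/Ω ≈ 290 kip

E70XX → F_EXX = 70 ksi.
Effective throat t_e = 0.707 × 0.75 = 0.5302 in.
Total length L = 26 in; A_we = 0.5302 × 26 = 13.79 in².
F_nw = 0.6 F_EXX = 0.6 × 70 = 42 ksi.
R_n = 42 × 13.79 = 579 kip; R_n/Ω = 579/2.0 = 289.5 kip.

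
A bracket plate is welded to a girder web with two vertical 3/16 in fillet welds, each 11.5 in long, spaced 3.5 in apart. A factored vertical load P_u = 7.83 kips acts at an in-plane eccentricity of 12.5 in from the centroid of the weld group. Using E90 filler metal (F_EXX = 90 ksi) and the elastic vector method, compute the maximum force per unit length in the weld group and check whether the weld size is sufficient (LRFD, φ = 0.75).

Total weld length L_w = 23 in. Treat welds as unit-width lines.
Polar moment about centroid: J = 2[d³/12 + d(b/2)²] = 2[11.5³/12 + 11.5×1.75²] = 323.9 in³.
Direct shear f_v = P/L_w = 7.83 / 23 = 0.3404 kip/in (vertical).
Torsion M = P·e = 7.83 × 12.5 = 97.875 kip·in.
Critical point at (x, y) = (1.75, 5.75) from centroid. f_tx = M·y/J = 1.737 kip/in; f_ty = M·x/J = 0.5288 kip/in.
Resultant f_max = √[f_tx² + (f_v + f_ty)²] = √[1.737² + (0.3404 + 0.5288)²] = 1.943 kip/in.
Capacity per unit length: φr_n = 0.75 × 0.6 × 90 × (0.707 × 0.1875) = 5.369 kip/in.
1.943 ≤ 5.369 → adequate.

f_max ≈ 1.94 kip/in; adequate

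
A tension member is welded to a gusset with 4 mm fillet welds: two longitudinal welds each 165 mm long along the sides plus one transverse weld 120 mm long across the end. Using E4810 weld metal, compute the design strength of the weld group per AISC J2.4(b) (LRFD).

E48XX → F_EXX = 480 MPa.
t_e = 0.707 × 4 = 2.828 mm.
R_nwl = 0.6 × 480 × 2.828 × 330 × 10⁻³ = 268.8 kN (longitudinal, 2 welds).
R_nwt = 0.6 × 480 × 2.828 × 120 × 10⁻³ = 97.74 kN (transverse, base value).
(i) R_nwl + R_nwt = 366.5 kN; (ii) 0.85 R_nwl + 1.5 R_nwt = 375.1 kN.
R_n = max = 375.1 kN [governs: (ii)]; φR_n = 281.3 kN.

φR_n ≈ 281 kN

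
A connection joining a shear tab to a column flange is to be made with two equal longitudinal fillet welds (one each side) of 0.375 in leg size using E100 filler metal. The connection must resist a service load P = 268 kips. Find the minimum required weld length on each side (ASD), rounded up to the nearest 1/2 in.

L = 17 in on each side

E100XX → F_EXX = 100 ksi.
Throat t_e = 0.707 × 0.375 = 0.2651 in.
r_n/Ω = (0.6 × 100 × 0.2651) / 2.0 = 7.954 kip/in.
L_req = P / (r_n/Ω) = 268 / 7.954 = 33.69 in total.
Per side: 33.69 / 2 = 16.85 in.
Round up → use L = 17 in on each side.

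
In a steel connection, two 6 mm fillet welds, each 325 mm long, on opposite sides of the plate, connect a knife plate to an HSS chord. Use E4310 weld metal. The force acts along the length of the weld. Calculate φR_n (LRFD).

E43XX → F_EXX = 430 MPa.
Effective throat t_e = 0.707 × 6 = 4.242 mm.
Total length L = 650 mm; A_we = 4.242 × 650 = 2757 mm².
F_nw = 0.6 F_EXX = 0.6 × 430 = 258 MPa.
φR_n = 0.75 × 258 × 2757 × 10⁻³ = 533.5 kN.

φR_n ≈ 534 kN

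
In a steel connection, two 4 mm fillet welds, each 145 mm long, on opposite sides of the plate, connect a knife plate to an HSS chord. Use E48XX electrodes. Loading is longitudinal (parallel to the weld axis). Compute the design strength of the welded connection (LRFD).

φR_n ≈ 177 kN

E48XX → F_EXX = 480 MPa.
Effective throat t_e = 0.707 × 4 = 2.828 mm.
Total length L = 290 mm; A_we = 2.828 × 290 = 820.1 mm².
F_nw = 0.6 F_EXX = 0.6 × 480 = 288 MPa.
φR_n = 0.75 × 288 × 820.1 × 10⁻³ = 177.1 kN.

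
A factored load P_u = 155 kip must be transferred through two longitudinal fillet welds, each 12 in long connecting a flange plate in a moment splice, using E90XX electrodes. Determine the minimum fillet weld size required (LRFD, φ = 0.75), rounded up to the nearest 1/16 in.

E90XX → F_EXX = 90 ksi.
Total weld length L = 24 in.
Required throat t_e = P_u / (φ × 0.6 F_EXX × L) = 155 / (0.75 × 0.6 × 90 × 24) = 0.1595 in.
Required leg w = t_e / 0.707 = 0.2256 in → use 1/4 in.

w = 1/4 in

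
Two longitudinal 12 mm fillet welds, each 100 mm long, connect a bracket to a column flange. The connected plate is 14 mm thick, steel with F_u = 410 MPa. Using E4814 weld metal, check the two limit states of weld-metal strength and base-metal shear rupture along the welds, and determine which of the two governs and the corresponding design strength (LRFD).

E48XX → F_EXX = 480 MPa.
t_e = 0.707 × 12 = 8.484 mm; L = 200 mm.
Weld metal: φR_n = 0.75 × 0.6 × 480 × 8.484 × 200 × 10⁻³ = 366.5 kN.
Base metal (shear rupture): φR_n = 0.75 × 0.6 × 410 × 14 × 200 × 10⁻³ = 516.6 kN.
Governing: weld metal.

φR_n ≈ 367 kN (weld metal governs)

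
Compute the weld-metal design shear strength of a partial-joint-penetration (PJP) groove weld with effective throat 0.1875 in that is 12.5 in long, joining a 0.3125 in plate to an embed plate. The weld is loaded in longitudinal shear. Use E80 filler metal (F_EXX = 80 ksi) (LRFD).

Effective throat (given) t_e = 0.1875 in.
A_we = 0.1875 × 12.5 = 2.344 in².
F_nw = 0.6 F_EXX = 48 ksi.
φR_n = 0.75 × 48 × 2.344 = 84.38 kips.

φR_n ≈ 84.4 kips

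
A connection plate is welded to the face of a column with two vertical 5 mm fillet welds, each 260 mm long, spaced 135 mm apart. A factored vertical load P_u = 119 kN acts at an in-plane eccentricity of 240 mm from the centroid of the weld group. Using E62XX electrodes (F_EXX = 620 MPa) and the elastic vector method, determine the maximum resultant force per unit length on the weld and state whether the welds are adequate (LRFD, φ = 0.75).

Total weld length L_w = 520 mm. Treat welds as unit-width lines.
Polar moment about centroid: J = 2[d³/12 + d(b/2)²] = 2[260³/12 + 260×67.5²] = 5299000 mm³.
Direct shear f_v = P/L_w = 119×10³ / 520 = 228.8 N/mm (vertical).
Torsion M = P·e = 119×10³ × 240 = 28560000 N·mm.
Critical point at (x, y) = (67.5, 130) from centroid. f_tx = M·y/J = 700.7 N/mm; f_ty = M·x/J = 363.8 N/mm.
Resultant f_max = √[f_tx² + (f_v + f_ty)²] = √[700.7² + (228.8 + 363.8)²] = 917.8 N/mm.
Capacity per unit length: φr_n = 0.75 × 0.6 × 620 × (0.707 × 5) = 986.3 N/mm.
917.8 ≤ 986.3 → adequate.

f_max ≈ 918 N/mm; adequate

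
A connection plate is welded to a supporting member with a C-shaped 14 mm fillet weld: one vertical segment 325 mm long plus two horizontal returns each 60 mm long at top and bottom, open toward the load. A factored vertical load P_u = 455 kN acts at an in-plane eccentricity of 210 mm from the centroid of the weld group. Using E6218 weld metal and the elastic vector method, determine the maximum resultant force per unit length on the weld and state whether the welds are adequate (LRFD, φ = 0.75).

f_max ≈ 3120 N/mm; NOT adequate

E62XX → F_EXX = 620 MPa.
Total weld length L_w = 445 mm. Treat welds as unit-width lines.
Centroid: x̄ = 2×60×30 / 445 = 8.09 mm from the vertical weld.
Polar moment about centroid: J = I_x + I_y = [325³/12 + 2×60×162.5²] + [325×8.09² + 2(60³/12 + 60×21.91²)] = 6144000 mm³.
Direct shear f_v = P/L_w = 455×10³ / 445 = 1022 N/mm (vertical).
Torsion M = P·e = 455×10³ × 210 = 95550000 N·mm.
Critical point at (x, y) = (51.91, 162.5) from centroid. f_tx = M·y/J = 2527 N/mm; f_ty = M·x/J = 807.3 N/mm.
Resultant f_max = √[f_tx² + (f_v + f_ty)²] = √[2527² + (1022 + 807.3)²] = 3120 N/mm.
Capacity per unit length: φr_n = 0.75 × 0.6 × 620 × (0.707 × 14) = 2762 N/mm.
3120 > 2762 → NOT adequate.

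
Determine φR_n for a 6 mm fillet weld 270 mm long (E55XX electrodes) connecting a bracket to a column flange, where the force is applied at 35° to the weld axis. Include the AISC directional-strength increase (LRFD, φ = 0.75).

E55XX → F_EXX = 550 MPa.
t_e = 0.707 × 6 = 4.242 mm; A_we = 4.242 × 270 = 1145 mm².
Directional factor: 1.0 + 0.5 sin^1.5(35°) = 1.217.
F_nw = 0.6 × 550 × 1.217 = 401.7 MPa.
φR_n = 0.75 × 401.7 × 1145 × 10⁻³ = 345 kN.

φR_n ≈ 345 kN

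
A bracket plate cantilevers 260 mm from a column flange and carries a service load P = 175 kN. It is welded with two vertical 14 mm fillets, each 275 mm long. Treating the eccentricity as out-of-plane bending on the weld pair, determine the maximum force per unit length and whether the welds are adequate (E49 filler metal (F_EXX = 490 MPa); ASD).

L_w = 2 × 275 = 550 mm; section modulus (unit throat) S = 2 × L²/6 = 25210 mm².
Direct shear f_v = P/L_w = 175×10³/550 = 318.2 N/mm.
Moment M = P × e = 175×10³ × 260 = 45500000 N·mm; bending f_b = M/S = 1805 N/mm.
f_max = √(f_v² + f_b²) = √(318.2² + 1805²) = 1833 N/mm.
r_n/Ω = (1/2.0) × 0.6 × 490 × (0.707 × 14) = 1455 N/mm → NOT adequate.

f_max ≈ 1830 N/mm; NOT adequate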